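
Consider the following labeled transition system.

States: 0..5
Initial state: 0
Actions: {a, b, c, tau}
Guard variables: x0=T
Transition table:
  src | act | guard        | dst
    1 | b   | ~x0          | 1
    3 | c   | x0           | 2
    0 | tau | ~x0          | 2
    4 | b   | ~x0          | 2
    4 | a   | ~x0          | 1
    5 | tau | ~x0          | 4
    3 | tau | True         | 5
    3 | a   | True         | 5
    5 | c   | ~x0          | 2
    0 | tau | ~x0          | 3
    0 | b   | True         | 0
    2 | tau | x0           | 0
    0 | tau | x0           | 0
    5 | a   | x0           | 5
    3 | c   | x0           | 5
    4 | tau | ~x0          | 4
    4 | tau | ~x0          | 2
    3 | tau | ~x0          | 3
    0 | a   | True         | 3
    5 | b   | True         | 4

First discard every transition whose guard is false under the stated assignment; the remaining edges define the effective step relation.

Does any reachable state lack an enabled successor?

Reachable = {0,2,3,4,5}
  0: a→3  b→0  tau→0  [3 exit(s)]
  2: tau→0  [1 exit(s)]
  3: a→5  c→2  c→5  tau→5  [4 exit(s)]
  4: ∅  [STUCK]
  5: a→5  b→4  [2 exit(s)]
trace reaching 4: a·c·b

Answer: DEADLOCK at state 4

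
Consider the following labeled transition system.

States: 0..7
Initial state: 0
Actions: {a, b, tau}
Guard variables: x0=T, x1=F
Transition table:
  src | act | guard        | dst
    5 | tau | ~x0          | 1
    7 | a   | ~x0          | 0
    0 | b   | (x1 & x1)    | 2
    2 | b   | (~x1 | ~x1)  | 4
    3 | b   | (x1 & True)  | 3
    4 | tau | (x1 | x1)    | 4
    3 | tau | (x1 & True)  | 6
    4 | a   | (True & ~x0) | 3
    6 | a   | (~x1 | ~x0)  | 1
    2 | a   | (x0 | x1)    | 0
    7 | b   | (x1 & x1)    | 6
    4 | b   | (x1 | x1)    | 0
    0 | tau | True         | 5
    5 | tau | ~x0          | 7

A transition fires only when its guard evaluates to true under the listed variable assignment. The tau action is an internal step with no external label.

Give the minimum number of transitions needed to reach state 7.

Layered search for 7:
  Layer 0: {0}
  Layer 1: {5}
7 never appears.

Answer: UNREACHABLE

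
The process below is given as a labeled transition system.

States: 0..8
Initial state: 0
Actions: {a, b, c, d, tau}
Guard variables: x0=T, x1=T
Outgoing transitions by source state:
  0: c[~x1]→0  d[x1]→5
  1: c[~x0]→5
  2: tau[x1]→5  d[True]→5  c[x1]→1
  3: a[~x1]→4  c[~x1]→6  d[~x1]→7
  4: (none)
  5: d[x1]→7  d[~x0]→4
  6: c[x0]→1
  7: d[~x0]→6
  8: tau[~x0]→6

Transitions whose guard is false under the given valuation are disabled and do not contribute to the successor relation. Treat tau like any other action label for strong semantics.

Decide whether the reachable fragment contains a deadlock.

Answer: DEADLOCK at state 7

Analysis:
Reachable = {0,5,7}
  0: d→5  [1 exit(s)]
  5: d→7  [1 exit(s)]
  7: ∅  [deadlock]
Path to 7: d·d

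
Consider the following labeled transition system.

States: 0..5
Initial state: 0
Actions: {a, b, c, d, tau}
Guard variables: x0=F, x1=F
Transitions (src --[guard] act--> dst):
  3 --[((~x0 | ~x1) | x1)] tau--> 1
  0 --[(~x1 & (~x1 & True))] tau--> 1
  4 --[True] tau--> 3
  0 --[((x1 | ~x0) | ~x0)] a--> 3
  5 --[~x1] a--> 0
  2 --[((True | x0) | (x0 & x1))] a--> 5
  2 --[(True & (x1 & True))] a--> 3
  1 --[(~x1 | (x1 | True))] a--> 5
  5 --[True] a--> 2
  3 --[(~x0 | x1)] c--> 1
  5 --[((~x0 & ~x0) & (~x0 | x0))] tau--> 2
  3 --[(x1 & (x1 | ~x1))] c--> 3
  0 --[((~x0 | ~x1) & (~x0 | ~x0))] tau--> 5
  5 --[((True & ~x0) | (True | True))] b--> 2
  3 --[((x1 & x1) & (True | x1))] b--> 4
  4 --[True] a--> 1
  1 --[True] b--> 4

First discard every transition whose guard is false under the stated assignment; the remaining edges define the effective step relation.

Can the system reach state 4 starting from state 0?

Answer: REACHABLE

Working:
14 transition(s) survive guard evaluation.
depth 0: {0}
depth 1: {1,3,5}  now seen {0,1,3,5}
depth 2: {2,4}  now seen {0,1,2,3,4,5}
Reach set: {0,1,2,3,4,5}
Path to 4: tau·b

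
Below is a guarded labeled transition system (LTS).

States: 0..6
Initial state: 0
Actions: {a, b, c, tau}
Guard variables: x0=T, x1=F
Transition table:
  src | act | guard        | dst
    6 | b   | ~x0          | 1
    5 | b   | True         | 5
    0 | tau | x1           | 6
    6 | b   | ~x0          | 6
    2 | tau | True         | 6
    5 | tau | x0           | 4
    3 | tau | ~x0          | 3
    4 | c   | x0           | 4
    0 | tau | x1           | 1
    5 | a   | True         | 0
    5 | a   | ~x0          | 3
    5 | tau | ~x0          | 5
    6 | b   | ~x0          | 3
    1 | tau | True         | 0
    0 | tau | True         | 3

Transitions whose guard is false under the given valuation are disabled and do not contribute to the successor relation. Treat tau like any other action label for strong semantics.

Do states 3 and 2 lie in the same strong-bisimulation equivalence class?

Refine partition for ~:
  P[0] = {{0,1,2,3,4,5,6}}
  P[1] = {{0,1,2},{3,6},{4},{5}}
  P[2] = {{0,2},{1},{3,6},{4},{5}}
Fixed point at round 3; 5 class(es).
class of 3: {3,6}; class of 2: {0,2}

Answer: NOT BISIMILAR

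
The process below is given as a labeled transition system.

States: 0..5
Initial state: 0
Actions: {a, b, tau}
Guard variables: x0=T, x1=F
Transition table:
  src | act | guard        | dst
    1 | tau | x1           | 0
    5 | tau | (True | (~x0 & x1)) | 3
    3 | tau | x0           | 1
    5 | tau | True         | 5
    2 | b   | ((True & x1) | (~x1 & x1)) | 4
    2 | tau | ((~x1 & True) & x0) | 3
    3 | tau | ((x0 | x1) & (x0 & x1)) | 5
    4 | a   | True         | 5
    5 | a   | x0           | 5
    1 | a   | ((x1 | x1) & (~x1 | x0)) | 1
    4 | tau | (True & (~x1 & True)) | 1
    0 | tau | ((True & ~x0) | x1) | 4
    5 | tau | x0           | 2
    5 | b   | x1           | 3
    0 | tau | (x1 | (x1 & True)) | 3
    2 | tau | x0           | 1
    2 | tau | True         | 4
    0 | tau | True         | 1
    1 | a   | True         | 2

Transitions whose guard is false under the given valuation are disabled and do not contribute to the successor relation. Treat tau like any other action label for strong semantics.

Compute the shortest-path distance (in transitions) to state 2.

Breadth-first toward 2:
  depth 0: {0}
  depth 1: {1}
  depth 2: {2}
2 enters at depth 2; path tau·a

Answer: 2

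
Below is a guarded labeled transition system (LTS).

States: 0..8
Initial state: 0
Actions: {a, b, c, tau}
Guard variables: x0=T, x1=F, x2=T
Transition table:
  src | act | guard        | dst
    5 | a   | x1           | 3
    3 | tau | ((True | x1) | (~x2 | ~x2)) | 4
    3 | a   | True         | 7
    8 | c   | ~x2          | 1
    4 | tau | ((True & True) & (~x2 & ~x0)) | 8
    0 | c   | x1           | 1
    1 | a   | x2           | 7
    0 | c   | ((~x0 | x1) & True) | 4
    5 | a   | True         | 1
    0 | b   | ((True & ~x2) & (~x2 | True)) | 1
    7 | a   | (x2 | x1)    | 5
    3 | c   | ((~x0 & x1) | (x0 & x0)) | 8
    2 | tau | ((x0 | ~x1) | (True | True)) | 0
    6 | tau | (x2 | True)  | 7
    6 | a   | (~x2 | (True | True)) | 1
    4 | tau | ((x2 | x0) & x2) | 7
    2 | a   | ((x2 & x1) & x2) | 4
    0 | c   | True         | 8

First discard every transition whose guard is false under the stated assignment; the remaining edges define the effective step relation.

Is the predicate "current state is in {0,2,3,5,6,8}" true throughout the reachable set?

Answer: INVARIANT HOLDS

Trace:
Inv-set: {0,2,3,5,6,8}
R = {0,8}
  0: ok
  8: ok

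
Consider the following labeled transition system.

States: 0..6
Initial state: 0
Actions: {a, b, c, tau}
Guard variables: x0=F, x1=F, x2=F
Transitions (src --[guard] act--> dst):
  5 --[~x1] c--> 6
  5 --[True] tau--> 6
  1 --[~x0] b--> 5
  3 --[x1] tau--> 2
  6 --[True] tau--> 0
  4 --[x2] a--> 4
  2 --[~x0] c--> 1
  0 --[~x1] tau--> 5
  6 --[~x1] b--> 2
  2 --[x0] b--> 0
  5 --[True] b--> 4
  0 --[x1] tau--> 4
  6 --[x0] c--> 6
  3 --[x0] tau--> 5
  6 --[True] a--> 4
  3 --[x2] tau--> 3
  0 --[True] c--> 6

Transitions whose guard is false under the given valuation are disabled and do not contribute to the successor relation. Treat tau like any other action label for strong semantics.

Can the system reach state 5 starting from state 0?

Answer: REACHABLE

Trace:
10 transition(s) survive guard evaluation.
L0 = {0}
L1 = {5,6}  total {0,5,6}
L2 = {2,4}  total {0,2,4,5,6}
L3 = {1}  total {0,1,2,4,5,6}
Reachable = {0,1,2,4,5,6}
Path to 5: tau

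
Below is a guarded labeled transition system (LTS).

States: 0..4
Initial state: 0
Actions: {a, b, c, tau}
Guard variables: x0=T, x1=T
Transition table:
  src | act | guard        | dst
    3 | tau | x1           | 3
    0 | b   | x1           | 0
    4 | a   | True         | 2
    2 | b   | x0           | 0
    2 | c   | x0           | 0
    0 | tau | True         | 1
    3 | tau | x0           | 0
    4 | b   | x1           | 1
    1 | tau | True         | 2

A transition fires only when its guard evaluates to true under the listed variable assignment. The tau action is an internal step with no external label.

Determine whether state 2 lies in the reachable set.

9 transition(s) survive guard evaluation.
Layer 0: {0}
Layer 1: {1}  now seen {0,1}
Layer 2: {2}  now seen {0,1,2}
R = {0,1,2}
Path to 2: tau·tau

Answer: REACHABLE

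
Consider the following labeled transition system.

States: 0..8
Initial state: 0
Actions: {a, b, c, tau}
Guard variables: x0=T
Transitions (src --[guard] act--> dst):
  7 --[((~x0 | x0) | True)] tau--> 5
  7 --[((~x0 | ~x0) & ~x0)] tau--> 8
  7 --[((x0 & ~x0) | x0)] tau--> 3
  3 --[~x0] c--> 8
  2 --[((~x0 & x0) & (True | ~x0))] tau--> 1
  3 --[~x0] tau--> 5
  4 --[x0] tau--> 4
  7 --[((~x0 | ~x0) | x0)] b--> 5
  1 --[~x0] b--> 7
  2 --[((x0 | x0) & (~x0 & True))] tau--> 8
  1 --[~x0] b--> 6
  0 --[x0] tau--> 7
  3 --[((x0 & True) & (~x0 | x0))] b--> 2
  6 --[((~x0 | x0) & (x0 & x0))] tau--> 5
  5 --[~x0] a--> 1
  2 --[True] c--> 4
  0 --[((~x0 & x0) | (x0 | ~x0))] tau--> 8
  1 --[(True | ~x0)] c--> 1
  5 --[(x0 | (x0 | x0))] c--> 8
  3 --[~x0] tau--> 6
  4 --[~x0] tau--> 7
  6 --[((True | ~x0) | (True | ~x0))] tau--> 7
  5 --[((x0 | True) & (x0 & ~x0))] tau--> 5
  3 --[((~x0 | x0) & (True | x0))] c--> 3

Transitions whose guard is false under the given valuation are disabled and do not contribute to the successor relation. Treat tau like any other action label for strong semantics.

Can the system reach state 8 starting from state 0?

13 transition(s) survive guard evaluation.
L0 = {0}
L1 = {7,8}  total {0,7,8}
L2 = {3,5}  total {0,3,5,7,8}
L3 = {2}  total {0,2,3,5,7,8}
L4 = {4}  total {0,2,3,4,5,7,8}
Reach set: {0,2,3,4,5,7,8}
trace reaching 8: tau

Answer: REACHABLE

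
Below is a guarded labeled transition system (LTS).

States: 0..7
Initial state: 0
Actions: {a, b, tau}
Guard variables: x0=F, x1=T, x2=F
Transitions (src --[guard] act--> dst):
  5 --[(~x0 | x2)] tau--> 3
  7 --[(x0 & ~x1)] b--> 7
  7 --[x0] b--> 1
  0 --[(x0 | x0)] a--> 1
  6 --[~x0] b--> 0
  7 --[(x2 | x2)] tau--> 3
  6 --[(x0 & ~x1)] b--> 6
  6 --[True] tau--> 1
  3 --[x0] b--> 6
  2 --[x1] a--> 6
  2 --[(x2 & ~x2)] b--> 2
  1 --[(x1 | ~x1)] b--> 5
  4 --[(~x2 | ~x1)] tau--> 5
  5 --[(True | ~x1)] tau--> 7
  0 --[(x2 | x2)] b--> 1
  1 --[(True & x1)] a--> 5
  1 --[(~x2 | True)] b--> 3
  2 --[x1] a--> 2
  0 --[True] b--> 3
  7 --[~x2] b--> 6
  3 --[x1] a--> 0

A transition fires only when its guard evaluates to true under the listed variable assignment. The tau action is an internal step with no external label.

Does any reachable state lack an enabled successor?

Reach set: {0,3}
  0: b→3  [1 out]
  3: a→0  [1 out]

Answer: DEADLOCK-FREE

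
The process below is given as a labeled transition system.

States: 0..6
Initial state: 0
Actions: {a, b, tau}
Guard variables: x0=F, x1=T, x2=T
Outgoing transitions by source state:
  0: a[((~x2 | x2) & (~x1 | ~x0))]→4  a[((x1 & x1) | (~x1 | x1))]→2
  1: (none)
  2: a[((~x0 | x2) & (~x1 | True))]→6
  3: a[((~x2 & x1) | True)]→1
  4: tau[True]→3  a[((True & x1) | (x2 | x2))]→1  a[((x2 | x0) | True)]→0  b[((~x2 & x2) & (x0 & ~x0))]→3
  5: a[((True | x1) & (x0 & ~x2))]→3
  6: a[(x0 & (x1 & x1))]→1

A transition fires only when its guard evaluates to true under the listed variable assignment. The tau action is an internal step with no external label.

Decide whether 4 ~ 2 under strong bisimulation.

Compute ~ classes (split until stable):
  π0 = {{0,1,2,3,4,5,6}}
  π1 = {{0,2,3},{1,5,6},{4}}
  π2 = {{0},{1,5,6},{2,3},{4}}
4 equivalence class(es) (converged in 3)
4∈{4}, 2∈{2,3}

Answer: NOT BISIMILAR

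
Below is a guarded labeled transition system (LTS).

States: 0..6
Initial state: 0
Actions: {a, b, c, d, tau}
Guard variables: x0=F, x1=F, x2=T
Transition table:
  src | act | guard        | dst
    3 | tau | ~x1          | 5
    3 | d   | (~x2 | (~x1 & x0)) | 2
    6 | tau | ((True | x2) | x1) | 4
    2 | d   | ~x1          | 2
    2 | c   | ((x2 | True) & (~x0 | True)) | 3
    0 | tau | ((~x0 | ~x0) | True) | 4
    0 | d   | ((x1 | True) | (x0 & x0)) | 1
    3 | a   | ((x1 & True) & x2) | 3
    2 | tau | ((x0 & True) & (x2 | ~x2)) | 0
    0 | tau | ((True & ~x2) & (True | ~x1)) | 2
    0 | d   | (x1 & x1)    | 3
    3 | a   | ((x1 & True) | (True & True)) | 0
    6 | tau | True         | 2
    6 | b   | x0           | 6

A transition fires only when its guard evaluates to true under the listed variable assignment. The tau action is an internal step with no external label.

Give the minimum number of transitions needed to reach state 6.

Answer: UNREACHABLE

Working:
Breadth-first toward 6:
  L0 = {0}
  L1 = {1,4}
6 never appears.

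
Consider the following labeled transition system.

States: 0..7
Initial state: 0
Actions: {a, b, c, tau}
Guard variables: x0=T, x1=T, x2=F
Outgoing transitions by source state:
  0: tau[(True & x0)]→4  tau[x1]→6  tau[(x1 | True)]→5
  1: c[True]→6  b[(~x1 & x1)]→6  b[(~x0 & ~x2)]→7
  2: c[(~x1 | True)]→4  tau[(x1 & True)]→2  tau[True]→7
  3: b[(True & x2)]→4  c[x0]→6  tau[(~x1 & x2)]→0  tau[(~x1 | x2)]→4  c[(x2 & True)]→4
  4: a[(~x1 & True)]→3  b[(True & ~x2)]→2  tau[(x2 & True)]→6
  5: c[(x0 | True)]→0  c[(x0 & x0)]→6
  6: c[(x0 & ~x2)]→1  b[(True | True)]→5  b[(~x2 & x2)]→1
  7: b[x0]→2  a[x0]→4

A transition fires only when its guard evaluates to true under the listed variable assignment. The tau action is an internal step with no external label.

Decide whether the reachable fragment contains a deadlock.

R = {0,1,2,4,5,6,7}
  0: tau→4  tau→5  tau→6  [3 exit(s)]
  1: c→6  [1 exit(s)]
  2: c→4  tau→2  tau→7  [3 exit(s)]
  4: b→2  [1 exit(s)]
  5: c→0  c→6  [2 exit(s)]
  6: b→5  c→1  [2 exit(s)]
  7: a→4  b→2  [2 exit(s)]

Answer: DEADLOCK-FREE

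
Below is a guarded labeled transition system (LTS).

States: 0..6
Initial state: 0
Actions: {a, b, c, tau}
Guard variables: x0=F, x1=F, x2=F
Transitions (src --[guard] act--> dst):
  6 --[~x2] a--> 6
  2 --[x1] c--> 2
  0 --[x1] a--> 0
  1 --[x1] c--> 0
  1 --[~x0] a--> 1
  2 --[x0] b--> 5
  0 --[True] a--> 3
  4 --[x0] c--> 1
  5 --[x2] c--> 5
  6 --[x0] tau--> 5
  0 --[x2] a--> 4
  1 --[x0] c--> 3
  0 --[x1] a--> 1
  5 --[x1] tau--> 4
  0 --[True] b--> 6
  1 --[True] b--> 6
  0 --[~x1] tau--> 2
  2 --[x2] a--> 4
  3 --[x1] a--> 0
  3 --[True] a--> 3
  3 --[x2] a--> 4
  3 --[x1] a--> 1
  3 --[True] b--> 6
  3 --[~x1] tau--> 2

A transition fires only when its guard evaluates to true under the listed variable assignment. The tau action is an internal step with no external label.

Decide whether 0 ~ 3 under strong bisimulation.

Refine partition for ~:
  P[0] = {{0,1,2,3,4,5,6}}
  P[1] = {{0,3},{1},{2,4,5},{6}}
stable after 2 split(s): 4 block(s)
0∈{0,3}, 3∈{0,3}

Answer: BISIMILAR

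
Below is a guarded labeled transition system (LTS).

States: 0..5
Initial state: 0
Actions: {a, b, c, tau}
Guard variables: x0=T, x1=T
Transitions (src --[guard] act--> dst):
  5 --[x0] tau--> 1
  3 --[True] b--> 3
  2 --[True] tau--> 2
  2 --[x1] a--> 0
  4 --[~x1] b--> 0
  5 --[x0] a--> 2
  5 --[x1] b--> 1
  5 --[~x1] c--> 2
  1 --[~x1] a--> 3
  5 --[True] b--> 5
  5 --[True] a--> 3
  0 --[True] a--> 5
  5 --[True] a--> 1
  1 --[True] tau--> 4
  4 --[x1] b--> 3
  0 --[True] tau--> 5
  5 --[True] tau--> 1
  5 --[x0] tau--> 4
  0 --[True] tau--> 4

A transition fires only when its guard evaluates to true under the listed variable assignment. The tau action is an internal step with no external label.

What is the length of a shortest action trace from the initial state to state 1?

Breadth-first toward 1:
  depth 0: {0}
  depth 1: {4,5}
  depth 2: {1,2,3}
depth(1)=2, e.g. a·a

Answer: 2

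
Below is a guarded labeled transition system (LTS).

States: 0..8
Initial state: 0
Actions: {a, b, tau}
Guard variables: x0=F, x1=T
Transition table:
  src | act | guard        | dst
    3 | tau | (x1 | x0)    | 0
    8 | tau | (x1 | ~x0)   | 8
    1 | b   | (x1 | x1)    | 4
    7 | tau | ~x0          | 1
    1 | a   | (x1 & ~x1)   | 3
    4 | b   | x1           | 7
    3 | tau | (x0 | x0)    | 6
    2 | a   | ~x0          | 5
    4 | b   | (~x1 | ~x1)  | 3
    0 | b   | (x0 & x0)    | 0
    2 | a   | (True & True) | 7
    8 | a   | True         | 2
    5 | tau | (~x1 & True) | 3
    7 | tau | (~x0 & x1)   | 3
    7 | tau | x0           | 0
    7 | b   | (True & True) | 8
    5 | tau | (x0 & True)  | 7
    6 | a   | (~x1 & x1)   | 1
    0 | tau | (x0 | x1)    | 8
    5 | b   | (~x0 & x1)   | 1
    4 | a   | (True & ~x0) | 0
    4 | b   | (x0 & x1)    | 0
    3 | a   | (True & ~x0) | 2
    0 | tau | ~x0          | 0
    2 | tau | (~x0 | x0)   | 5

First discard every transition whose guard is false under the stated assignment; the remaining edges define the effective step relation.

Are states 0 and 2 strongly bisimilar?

Answer: NOT BISIMILAR

Working:
Compute ~ classes (split until stable):
  π0 = {{0,1,2,3,4,5,6,7,8}}
  π1 = {{0},{1,5},{2,3,8},{4},{6},{7}}
  π2 = {{0},{1},{2},{3},{4},{5},{6},{7},{8}}
stable after 3 split(s): 9 block(s)
[0]={0}  [2]={2}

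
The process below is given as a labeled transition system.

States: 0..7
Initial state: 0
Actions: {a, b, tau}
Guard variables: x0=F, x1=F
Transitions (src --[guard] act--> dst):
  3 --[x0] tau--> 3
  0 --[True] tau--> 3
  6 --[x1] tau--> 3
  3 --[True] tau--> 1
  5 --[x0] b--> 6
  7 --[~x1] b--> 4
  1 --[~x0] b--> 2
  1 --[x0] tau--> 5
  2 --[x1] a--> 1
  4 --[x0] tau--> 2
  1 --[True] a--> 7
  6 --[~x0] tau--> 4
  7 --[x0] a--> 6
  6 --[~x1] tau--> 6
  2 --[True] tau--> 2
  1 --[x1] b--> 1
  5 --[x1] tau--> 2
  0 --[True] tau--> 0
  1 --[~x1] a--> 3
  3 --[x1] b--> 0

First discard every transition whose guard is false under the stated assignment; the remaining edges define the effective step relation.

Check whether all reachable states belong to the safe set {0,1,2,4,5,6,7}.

Answer: INVARIANT VIOLATED at state 3

Trace:
Inv-set: {0,1,2,4,5,6,7}
Reachable = {0,1,2,3,4,7}
  0: ok
  1: ok
  2: ok
  3: outside
  4: ok
  7: ok
reach 3 via tau — violates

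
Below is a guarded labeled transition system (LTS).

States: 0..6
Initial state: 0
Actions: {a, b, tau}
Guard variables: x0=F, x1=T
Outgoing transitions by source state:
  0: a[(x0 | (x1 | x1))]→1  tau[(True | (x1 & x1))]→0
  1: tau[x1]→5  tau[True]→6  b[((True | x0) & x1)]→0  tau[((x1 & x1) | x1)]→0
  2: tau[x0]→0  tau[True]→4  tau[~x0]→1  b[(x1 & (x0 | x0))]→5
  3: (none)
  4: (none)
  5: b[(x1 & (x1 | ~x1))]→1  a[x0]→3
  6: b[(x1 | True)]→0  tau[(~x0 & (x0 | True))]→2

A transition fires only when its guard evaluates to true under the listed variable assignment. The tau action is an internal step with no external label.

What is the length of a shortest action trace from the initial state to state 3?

Answer: UNREACHABLE

Analysis:
Breadth-first toward 3:
  depth 0: {0}
  depth 1: {1}
  depth 2: {5,6}
  depth 3: {2}
  depth 4: {4}
3 never appears.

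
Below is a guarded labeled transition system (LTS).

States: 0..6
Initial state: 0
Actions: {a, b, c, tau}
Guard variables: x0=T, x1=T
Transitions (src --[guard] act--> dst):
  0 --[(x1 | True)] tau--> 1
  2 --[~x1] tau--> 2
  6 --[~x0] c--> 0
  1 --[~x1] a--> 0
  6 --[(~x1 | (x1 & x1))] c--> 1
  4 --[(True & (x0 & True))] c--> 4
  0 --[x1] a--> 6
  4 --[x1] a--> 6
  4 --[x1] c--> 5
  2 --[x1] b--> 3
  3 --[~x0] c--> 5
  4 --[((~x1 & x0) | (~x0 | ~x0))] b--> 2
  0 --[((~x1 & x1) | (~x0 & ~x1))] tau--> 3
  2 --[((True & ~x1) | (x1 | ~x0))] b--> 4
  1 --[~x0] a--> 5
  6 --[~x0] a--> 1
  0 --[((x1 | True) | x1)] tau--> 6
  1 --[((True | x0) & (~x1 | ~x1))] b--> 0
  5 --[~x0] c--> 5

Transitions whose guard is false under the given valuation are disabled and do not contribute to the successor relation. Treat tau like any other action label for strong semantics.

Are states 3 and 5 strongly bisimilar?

Answer: BISIMILAR

Trace:
Bisimulation quotient by refinement:
  P[0] = {{0,1,2,3,4,5,6}}
  P[1] = {{0},{1,3,5},{2},{4},{6}}
stable after 2 split(s): 5 block(s)
class of 3: {1,3,5}; class of 5: {1,3,5}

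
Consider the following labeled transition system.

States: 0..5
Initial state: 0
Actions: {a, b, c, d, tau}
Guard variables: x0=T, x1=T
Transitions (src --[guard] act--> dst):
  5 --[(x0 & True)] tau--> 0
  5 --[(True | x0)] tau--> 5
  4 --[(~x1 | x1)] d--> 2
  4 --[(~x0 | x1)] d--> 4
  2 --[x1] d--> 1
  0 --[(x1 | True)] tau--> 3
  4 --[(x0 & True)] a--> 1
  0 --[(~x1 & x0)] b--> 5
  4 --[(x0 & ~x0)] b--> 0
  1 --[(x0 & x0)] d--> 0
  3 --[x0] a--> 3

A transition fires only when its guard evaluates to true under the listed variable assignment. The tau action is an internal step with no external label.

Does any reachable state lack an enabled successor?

R = {0,3}
  0: tau→3  [1 exit(s)]
  3: a→3  [1 exit(s)]

Answer: DEADLOCK-FREE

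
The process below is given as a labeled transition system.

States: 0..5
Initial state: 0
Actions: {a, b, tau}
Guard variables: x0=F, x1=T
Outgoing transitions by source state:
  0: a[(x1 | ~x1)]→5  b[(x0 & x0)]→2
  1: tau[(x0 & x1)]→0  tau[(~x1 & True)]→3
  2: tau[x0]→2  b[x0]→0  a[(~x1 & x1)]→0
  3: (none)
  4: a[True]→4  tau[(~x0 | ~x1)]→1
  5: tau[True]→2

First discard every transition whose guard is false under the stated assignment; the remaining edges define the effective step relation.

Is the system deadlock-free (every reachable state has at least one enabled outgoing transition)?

Answer: DEADLOCK at state 2

Trace:
Reach set: {0,2,5}
  0: a→5  [1 out]
  2: ∅  [deadlock]
  5: tau→2  [1 out]
Path to 2: a·tau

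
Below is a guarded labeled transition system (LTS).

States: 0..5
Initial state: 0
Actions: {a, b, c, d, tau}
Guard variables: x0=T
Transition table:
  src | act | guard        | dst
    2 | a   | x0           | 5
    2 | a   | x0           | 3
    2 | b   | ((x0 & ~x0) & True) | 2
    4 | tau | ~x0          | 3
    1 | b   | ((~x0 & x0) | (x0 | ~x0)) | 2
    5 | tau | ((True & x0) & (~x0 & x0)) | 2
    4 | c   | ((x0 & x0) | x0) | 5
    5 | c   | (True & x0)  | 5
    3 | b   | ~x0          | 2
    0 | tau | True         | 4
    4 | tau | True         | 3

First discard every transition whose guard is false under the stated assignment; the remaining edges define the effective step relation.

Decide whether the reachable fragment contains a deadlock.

Reachable = {0,3,4,5}
  0: tau→4  [1 exit(s)]
  3: ∅  [no exit]
  4: c→5  tau→3  [2 exit(s)]
  5: c→5  [1 exit(s)]
witness 3: tau·tau

Answer: DEADLOCK at state 3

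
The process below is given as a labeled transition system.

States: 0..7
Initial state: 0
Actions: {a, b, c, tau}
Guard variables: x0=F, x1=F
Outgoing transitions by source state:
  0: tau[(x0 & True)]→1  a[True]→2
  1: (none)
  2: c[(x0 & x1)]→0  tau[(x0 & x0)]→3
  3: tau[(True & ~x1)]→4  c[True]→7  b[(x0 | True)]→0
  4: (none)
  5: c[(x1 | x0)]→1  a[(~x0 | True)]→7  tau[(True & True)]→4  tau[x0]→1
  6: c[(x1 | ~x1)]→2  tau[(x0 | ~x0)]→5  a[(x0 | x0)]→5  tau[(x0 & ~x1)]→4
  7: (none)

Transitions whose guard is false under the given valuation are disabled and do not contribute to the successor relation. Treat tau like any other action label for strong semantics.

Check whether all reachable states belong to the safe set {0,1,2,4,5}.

Allowed set {0,1,2,4,5}
R = {0,2}
  0: ✓
  2: ✓

Answer: INVARIANT HOLDS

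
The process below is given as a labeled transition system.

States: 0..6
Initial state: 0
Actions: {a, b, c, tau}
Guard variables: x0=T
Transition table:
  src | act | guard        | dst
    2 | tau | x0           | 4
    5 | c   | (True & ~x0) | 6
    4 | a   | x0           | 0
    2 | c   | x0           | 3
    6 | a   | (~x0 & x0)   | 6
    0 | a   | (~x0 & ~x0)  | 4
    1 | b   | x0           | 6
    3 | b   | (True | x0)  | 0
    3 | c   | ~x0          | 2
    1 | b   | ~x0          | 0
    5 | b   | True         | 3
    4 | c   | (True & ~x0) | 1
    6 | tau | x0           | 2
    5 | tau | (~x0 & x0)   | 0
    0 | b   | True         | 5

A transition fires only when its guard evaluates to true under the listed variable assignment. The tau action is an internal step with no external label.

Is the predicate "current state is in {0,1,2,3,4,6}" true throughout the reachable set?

Safe = {0,1,2,3,4,6}
Reachable = {0,3,5}
  0: ✓
  3: ✓
  5: ✗ unsafe
witness against invariant: b → 5

Answer: INVARIANT VIOLATED at state 5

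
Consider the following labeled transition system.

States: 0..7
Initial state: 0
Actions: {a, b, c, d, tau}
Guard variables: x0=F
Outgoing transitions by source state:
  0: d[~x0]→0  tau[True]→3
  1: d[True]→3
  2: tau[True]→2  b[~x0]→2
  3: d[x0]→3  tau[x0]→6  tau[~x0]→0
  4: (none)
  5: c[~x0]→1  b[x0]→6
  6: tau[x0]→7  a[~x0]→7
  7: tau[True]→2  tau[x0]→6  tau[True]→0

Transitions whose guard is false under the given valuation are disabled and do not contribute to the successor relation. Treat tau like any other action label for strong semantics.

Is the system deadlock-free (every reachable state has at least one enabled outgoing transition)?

Answer: DEADLOCK-FREE

Analysis:
Reach set: {0,3}
  0: d→0  tau→3  [2 out]
  3: tau→0  [1 out]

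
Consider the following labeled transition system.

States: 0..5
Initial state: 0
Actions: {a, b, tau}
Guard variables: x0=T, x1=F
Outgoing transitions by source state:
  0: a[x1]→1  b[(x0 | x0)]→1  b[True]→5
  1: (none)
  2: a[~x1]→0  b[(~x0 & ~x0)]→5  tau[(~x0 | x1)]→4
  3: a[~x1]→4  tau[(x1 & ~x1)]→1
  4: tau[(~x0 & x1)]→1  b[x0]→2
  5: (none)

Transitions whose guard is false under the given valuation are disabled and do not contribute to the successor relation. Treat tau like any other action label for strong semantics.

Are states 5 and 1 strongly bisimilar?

Bisimulation quotient by refinement:
  round 0: {{0,1,2,3,4,5}}
  round 1: {{0,4},{1,5},{2,3}}
  round 2: {{0},{1,5},{2,3},{4}}
  round 3: {{0},{1,5},{2},{3},{4}}
5 equivalence class(es) (converged in 4)
class of 5: {1,5}; class of 1: {1,5}

Answer: BISIMILAR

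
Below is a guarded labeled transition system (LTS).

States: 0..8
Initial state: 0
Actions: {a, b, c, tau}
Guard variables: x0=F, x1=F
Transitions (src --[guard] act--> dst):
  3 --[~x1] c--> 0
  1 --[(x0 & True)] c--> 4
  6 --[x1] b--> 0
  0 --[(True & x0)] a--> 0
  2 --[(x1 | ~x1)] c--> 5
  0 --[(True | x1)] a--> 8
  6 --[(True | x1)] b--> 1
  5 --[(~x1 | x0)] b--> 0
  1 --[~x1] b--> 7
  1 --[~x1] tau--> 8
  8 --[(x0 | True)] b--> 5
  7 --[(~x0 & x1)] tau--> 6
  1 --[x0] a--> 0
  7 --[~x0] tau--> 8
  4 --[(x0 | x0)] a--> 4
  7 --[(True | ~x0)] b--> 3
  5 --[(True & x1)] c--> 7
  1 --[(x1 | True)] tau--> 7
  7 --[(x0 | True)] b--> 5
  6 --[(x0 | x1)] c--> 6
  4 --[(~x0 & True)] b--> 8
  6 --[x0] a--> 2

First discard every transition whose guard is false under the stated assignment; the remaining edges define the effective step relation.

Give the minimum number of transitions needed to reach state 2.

Answer: UNREACHABLE

Trace:
BFS to 2:
  depth 0: {0}
  depth 1: {8}
  depth 2: {5}
2 never appears.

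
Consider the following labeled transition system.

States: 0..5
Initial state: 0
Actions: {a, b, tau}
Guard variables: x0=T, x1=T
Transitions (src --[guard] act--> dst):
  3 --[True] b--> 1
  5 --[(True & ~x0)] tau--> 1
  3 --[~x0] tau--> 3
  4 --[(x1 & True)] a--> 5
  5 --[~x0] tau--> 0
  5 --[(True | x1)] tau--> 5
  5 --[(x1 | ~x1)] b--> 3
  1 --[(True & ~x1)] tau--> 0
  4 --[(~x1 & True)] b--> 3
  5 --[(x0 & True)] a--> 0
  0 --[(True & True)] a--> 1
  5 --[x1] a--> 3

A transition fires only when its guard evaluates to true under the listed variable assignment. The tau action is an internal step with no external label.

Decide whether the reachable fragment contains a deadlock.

Answer: DEADLOCK at state 1

Working:
Reach set: {0,1}
  0: a→1  [1 out]
  1: ∅  [STUCK]
trace reaching 1: a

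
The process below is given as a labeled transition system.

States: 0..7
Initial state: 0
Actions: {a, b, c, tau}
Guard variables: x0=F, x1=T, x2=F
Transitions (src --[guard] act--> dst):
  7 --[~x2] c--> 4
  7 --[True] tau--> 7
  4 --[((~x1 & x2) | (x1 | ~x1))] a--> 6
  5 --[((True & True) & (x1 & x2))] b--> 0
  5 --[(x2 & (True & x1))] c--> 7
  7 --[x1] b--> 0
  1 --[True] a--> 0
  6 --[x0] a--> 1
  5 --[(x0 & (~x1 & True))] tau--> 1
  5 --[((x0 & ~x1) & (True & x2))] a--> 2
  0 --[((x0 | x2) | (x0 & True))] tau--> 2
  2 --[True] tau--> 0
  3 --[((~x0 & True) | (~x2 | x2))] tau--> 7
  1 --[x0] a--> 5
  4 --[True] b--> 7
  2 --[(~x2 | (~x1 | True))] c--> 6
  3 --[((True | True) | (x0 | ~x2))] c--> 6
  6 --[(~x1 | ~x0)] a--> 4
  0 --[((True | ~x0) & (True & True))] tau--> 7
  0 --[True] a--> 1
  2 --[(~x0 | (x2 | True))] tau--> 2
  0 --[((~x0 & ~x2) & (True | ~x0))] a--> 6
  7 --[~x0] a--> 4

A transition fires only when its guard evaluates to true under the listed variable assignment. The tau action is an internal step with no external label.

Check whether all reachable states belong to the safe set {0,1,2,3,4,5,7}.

Safe = {0,1,2,3,4,5,7}
Reach set: {0,1,4,6,7}
  0: safe
  1: safe
  4: safe
  6: outside
  7: safe
reach 6 via a — violates

Answer: INVARIANT VIOLATED at state 6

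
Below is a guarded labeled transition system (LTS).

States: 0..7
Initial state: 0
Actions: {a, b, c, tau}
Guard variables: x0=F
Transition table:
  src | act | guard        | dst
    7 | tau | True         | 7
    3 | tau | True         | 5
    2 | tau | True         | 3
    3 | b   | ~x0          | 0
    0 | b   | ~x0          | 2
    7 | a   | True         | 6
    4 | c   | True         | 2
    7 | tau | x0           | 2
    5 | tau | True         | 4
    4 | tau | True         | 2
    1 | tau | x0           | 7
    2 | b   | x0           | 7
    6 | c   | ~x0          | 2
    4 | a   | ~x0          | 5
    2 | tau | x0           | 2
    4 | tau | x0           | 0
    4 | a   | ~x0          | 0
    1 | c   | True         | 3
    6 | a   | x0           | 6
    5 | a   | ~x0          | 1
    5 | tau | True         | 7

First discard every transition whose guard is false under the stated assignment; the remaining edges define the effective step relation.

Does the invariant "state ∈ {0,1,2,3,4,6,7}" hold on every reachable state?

Inv-set: {0,1,2,3,4,6,7}
R = {0,1,2,3,4,5,6,7}
  0: ok
  1: ok
  2: ok
  3: ok
  4: ok
  5: VIOLATES
  6: ok
  7: ok
counterexample path to 5: b·tau·tau

Answer: INVARIANT VIOLATED at state 5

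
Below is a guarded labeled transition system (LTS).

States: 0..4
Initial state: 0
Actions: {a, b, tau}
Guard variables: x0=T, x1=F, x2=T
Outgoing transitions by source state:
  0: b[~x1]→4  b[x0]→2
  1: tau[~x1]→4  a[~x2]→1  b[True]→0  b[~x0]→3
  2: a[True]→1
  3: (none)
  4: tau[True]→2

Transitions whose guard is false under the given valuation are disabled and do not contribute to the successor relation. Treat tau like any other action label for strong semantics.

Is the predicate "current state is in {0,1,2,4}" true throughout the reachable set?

Answer: INVARIANT HOLDS

Analysis:
Inv-set: {0,1,2,4}
R = {0,1,2,4}
  0: ✓
  1: ✓
  2: ✓
  4: ✓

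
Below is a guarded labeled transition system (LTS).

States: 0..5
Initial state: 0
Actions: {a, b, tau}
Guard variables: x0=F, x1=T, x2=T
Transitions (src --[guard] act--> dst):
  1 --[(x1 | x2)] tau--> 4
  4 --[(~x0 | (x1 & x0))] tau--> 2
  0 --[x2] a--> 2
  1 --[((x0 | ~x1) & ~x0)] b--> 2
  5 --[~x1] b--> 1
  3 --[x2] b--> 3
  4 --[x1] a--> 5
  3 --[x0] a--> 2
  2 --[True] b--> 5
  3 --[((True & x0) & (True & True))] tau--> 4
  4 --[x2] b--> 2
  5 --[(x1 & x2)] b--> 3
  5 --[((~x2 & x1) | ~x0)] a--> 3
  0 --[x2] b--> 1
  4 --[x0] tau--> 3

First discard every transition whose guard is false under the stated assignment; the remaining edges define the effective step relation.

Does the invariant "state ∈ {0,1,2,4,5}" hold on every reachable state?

Allowed set {0,1,2,4,5}
Reach set: {0,1,2,3,4,5}
  0: ok
  1: ok
  2: ok
  3: ✗ unsafe
  4: ok
  5: ok
counterexample path to 3: a·b·b

Answer: INVARIANT VIOLATED at state 3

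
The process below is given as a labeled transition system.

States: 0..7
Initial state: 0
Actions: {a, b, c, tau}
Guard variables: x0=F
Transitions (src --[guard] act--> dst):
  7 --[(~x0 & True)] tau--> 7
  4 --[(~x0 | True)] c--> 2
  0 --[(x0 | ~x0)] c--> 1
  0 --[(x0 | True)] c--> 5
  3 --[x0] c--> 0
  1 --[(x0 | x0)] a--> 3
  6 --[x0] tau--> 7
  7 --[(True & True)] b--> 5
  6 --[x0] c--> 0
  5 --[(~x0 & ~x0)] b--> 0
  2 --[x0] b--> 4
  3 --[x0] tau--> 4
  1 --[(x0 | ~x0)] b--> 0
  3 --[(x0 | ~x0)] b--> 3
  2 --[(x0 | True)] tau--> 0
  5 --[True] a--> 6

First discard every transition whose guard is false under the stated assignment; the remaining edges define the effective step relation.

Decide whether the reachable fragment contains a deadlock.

Reach set: {0,1,5,6}
  0: c→1  c→5  [2 exit(s)]
  1: b→0  [1 exit(s)]
  5: a→6  b→0  [2 exit(s)]
  6: ∅  [no exit]
witness 6: c·a

Answer: DEADLOCK at state 6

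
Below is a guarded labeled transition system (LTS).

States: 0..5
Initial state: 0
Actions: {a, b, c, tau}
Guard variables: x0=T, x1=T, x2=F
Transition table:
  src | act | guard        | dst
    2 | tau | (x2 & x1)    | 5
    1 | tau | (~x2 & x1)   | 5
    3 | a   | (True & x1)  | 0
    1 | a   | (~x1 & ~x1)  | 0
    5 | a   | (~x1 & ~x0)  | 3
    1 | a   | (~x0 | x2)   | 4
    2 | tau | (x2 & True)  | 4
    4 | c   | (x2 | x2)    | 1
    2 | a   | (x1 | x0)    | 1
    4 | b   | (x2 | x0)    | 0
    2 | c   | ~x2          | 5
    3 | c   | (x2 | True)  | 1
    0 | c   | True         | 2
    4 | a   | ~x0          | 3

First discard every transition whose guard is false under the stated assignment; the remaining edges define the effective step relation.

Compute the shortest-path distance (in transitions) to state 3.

Breadth-first toward 3:
  L0 = {0}
  L1 = {2}
  L2 = {1,5}
3 never appears.

Answer: UNREACHABLE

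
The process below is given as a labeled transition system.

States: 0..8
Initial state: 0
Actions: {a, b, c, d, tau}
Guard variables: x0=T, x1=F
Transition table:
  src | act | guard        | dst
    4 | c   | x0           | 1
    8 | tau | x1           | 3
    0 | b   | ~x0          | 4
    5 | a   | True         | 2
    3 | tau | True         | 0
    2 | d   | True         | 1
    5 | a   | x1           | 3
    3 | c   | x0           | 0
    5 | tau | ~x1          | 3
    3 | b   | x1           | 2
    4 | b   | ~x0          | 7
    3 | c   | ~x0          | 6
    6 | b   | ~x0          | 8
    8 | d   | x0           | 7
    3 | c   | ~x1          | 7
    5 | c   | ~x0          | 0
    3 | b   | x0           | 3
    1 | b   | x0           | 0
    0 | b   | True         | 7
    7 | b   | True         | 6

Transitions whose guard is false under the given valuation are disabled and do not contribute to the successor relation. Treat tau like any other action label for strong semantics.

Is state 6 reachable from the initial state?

Answer: REACHABLE

Analysis:
After dropping false guards: 12 live edges.
depth 0: {0}
depth 1: {7}  total {0,7}
depth 2: {6}  total {0,6,7}
R = {0,6,7}
witness 6: b·b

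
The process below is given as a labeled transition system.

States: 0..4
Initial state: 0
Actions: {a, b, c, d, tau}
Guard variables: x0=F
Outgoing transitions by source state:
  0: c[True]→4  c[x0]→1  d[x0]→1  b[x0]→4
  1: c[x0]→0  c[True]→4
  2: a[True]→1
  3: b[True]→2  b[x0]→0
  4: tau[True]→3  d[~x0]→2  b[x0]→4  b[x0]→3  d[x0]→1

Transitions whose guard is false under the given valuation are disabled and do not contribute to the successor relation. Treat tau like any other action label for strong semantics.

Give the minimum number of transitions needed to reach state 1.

Answer: 3

Working:
BFS to 1:
  L0 = {0}
  L1 = {4}
  L2 = {2,3}
  L3 = {1}
depth(1)=3, e.g. c·d·a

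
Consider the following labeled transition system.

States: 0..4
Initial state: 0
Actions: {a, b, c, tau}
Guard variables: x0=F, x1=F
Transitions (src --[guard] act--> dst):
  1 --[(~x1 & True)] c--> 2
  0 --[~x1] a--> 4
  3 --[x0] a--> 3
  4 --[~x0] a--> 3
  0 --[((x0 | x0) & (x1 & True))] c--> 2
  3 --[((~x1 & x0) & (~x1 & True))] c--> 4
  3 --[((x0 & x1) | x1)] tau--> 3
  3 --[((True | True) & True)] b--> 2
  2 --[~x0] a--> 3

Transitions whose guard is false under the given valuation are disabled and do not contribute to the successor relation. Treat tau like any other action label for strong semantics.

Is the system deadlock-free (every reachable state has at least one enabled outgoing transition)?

Reachable = {0,2,3,4}
  0: a→4  [1 out]
  2: a→3  [1 out]
  3: b→2  [1 out]
  4: a→3  [1 out]

Answer: DEADLOCK-FREE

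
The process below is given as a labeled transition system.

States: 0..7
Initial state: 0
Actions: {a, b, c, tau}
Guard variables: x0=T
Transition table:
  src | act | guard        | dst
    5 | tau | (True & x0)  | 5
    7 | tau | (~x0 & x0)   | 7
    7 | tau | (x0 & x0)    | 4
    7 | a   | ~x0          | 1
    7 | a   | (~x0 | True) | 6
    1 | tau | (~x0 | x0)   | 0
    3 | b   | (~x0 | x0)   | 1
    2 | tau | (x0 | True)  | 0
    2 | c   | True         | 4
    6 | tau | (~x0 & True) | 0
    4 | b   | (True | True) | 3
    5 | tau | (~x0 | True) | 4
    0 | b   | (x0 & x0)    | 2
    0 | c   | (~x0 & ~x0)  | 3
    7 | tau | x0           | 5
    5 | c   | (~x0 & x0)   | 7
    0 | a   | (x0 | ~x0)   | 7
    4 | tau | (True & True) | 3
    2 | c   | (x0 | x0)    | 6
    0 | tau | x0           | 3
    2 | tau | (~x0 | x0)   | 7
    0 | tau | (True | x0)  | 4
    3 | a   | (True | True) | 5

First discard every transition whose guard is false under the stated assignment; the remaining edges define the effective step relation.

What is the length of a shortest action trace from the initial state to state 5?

Answer: 2

Trace:
Breadth-first toward 5:
  Layer 0: {0}
  Layer 1: {2,3,4,7}
  Layer 2: {1,5,6}
first hit 5 at d=2 via a·tau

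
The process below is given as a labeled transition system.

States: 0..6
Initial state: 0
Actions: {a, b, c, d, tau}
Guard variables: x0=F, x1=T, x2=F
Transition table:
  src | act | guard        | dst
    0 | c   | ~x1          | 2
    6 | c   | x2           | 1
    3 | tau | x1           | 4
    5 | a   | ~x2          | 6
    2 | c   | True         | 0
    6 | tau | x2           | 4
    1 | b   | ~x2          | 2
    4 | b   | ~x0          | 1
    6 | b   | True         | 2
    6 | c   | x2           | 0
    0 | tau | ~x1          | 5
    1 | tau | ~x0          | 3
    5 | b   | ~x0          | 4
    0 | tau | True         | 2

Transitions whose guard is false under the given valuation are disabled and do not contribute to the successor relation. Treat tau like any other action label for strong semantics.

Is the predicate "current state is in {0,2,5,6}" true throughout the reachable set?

Answer: INVARIANT HOLDS

Trace:
Inv-set: {0,2,5,6}
Reachable = {0,2}
  0: ✓
  2: ✓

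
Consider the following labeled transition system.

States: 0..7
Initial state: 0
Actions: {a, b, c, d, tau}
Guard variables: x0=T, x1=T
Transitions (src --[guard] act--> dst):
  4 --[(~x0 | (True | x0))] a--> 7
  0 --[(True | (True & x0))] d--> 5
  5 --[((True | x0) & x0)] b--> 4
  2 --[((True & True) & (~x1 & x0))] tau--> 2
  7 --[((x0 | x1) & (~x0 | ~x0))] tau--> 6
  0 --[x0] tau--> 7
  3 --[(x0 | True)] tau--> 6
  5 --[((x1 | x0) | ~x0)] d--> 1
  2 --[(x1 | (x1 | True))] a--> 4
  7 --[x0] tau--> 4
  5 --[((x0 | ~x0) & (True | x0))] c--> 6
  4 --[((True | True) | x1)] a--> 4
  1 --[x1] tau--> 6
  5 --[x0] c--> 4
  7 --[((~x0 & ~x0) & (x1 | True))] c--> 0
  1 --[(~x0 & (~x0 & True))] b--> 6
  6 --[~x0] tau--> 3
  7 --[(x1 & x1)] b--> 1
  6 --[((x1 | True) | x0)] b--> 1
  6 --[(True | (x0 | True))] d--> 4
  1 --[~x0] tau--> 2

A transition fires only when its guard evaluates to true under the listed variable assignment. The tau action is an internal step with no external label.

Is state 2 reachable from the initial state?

15 transition(s) survive guard evaluation.
Layer 0: {0}
Layer 1: {5,7}  now seen {0,5,7}
Layer 2: {1,4,6}  now seen {0,1,4,5,6,7}
Reachable = {0,1,4,5,6,7}

Answer: UNREACHABLE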